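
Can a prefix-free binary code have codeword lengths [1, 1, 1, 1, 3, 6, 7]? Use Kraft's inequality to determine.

Kraft inequality: Σ 2^(-l_i) ≤ 1 for prefix-free code
Calculating: 2^(-1) + 2^(-1) + 2^(-1) + 2^(-1) + 2^(-3) + 2^(-6) + 2^(-7)
= 0.5 + 0.5 + 0.5 + 0.5 + 0.125 + 0.015625 + 0.0078125
= 2.1484
Since 2.1484 > 1, prefix-free code does not exist


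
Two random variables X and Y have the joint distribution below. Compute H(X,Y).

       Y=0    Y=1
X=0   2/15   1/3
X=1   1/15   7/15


H(X,Y) = -Σ p(x,y) log₂ p(x,y)
  p(0,0)=2/15: -0.1333 × log₂(0.1333) = 0.3876
  p(0,1)=1/3: -0.3333 × log₂(0.3333) = 0.5283
  p(1,0)=1/15: -0.0667 × log₂(0.0667) = 0.2605
  p(1,1)=7/15: -0.4667 × log₂(0.4667) = 0.5131
H(X,Y) = 1.6895 bits


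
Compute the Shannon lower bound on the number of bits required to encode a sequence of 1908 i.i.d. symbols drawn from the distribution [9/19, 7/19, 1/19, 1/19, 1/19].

Entropy H = 1.7121 bits/symbol
Minimum bits = H × n = 1.7121 × 1908
= 3266.68 bits


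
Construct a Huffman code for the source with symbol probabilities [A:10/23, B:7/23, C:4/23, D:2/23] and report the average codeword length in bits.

Huffman tree construction:
Combine smallest probabilities repeatedly
Resulting codes:
  A: 0 (length 1)
  B: 11 (length 2)
  C: 101 (length 3)
  D: 100 (length 3)
Average length = Σ p(s) × length(s) = 1.8261 bits


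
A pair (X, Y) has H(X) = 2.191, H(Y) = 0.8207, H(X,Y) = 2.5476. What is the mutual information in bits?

I(X;Y) = H(X) + H(Y) - H(X,Y)
I(X;Y) = 2.191 + 0.8207 - 2.5476 = 0.4641 bits


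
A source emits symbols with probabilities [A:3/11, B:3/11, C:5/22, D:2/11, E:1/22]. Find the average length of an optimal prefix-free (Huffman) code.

Huffman tree construction:
Combine smallest probabilities repeatedly
Resulting codes:
  A: 10 (length 2)
  B: 11 (length 2)
  C: 00 (length 2)
  D: 011 (length 3)
  E: 010 (length 3)
Average length = Σ p(s) × length(s) = 2.2273 bits


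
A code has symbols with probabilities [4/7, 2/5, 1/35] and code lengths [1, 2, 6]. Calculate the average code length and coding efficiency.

Average length L = Σ p_i × l_i = 1.5429 bits
Entropy H = 1.1367 bits
Efficiency η = H/L × 100% = 73.67%


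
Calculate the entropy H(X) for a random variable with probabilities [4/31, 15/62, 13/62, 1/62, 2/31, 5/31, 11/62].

H(X) = -Σ p(x) log₂ p(x)
  -4/31 × log₂(4/31) = 0.3812
  -15/62 × log₂(15/62) = 0.4953
  -13/62 × log₂(13/62) = 0.4726
  -1/62 × log₂(1/62) = 0.0960
  -2/31 × log₂(2/31) = 0.2551
  -5/31 × log₂(5/31) = 0.4246
  -11/62 × log₂(11/62) = 0.4426
H(X) = 2.5674 bits


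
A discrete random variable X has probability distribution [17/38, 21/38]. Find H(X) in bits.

H(X) = -Σ p(x) log₂ p(x)
  -17/38 × log₂(17/38) = 0.5192
  -21/38 × log₂(21/38) = 0.4728
H(X) = 0.9920 bits


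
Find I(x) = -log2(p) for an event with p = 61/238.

Information content I(x) = -log₂(p(x))
I = -log₂(61/238) = -log₂(0.2563)
I = 1.9641 bits


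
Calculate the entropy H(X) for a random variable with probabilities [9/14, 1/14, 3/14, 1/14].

H(X) = -Σ p(x) log₂ p(x)
  -9/14 × log₂(9/14) = 0.4098
  -1/14 × log₂(1/14) = 0.2720
  -3/14 × log₂(3/14) = 0.4762
  -1/14 × log₂(1/14) = 0.2720
H(X) = 1.4299 bits


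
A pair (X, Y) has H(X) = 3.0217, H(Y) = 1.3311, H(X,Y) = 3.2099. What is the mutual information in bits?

I(X;Y) = H(X) + H(Y) - H(X,Y)
I(X;Y) = 3.0217 + 1.3311 - 3.2099 = 1.1429 bits


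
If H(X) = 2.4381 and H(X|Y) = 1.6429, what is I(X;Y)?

I(X;Y) = H(X) - H(X|Y)
I(X;Y) = 2.4381 - 1.6429 = 0.7952 bits


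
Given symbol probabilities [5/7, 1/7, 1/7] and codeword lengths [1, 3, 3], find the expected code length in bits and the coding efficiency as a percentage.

Average length L = Σ p_i × l_i = 1.5714 bits
Entropy H = 1.1488 bits
Efficiency η = H/L × 100% = 73.11%


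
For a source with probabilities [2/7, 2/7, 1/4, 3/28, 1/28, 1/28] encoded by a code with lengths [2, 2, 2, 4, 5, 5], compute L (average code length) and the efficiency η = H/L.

Average length L = Σ p_i × l_i = 2.4286 bits
Entropy H = 2.2214 bits
Efficiency η = H/L × 100% = 91.47%


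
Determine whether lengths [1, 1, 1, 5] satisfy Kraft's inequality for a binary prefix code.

Kraft inequality: Σ 2^(-l_i) ≤ 1 for prefix-free code
Calculating: 2^(-1) + 2^(-1) + 2^(-1) + 2^(-5)
= 0.5 + 0.5 + 0.5 + 0.03125
= 1.5312
Since 1.5312 > 1, prefix-free code does not exist


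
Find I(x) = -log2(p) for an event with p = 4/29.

Information content I(x) = -log₂(p(x))
I = -log₂(4/29) = -log₂(0.1379)
I = 2.8580 bits


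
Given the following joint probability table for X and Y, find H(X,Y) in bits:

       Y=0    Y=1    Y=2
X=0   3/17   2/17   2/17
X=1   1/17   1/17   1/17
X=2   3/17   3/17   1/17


H(X,Y) = -Σ p(x,y) log₂ p(x,y)
  p(0,0)=3/17: -0.1765 × log₂(0.1765) = 0.4416
  p(0,1)=2/17: -0.1176 × log₂(0.1176) = 0.3632
  p(0,2)=2/17: -0.1176 × log₂(0.1176) = 0.3632
  p(1,0)=1/17: -0.0588 × log₂(0.0588) = 0.2404
  p(1,1)=1/17: -0.0588 × log₂(0.0588) = 0.2404
  p(1,2)=1/17: -0.0588 × log₂(0.0588) = 0.2404
  p(2,0)=3/17: -0.1765 × log₂(0.1765) = 0.4416
  p(2,1)=3/17: -0.1765 × log₂(0.1765) = 0.4416
  p(2,2)=1/17: -0.0588 × log₂(0.0588) = 0.2404
H(X,Y) = 3.0131 bits


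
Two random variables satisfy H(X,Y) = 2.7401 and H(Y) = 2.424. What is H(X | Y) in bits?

Chain rule: H(X,Y) = H(X|Y) + H(Y)
H(X|Y) = H(X,Y) - H(Y) = 2.7401 - 2.424 = 0.3161 bits


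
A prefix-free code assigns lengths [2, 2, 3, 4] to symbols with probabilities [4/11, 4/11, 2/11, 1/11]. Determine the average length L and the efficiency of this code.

Average length L = Σ p_i × l_i = 2.3636 bits
Entropy H = 1.8231 bits
Efficiency η = H/L × 100% = 77.13%


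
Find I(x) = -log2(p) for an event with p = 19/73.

Information content I(x) = -log₂(p(x))
I = -log₂(19/73) = -log₂(0.2603)
I = 1.9419 bits


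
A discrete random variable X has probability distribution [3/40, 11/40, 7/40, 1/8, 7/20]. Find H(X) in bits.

H(X) = -Σ p(x) log₂ p(x)
  -3/40 × log₂(3/40) = 0.2803
  -11/40 × log₂(11/40) = 0.5122
  -7/40 × log₂(7/40) = 0.4401
  -1/8 × log₂(1/8) = 0.3750
  -7/20 × log₂(7/20) = 0.5301
H(X) = 2.1376 bits


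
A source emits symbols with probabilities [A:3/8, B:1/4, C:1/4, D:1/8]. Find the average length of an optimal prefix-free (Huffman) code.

Huffman tree construction:
Combine smallest probabilities repeatedly
Resulting codes:
  A: 11 (length 2)
  B: 01 (length 2)
  C: 10 (length 2)
  D: 00 (length 2)
Average length = Σ p(s) × length(s) = 2.0000 bits


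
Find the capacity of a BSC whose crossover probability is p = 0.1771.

For BSC with error probability p:
C = 1 - H(p) where H(p) is binary entropy
H(0.1771) = -0.1771 × log₂(0.1771) - 0.8229 × log₂(0.8229)
H(p) = 0.6737
C = 1 - 0.6737 = 0.3263 bits/use


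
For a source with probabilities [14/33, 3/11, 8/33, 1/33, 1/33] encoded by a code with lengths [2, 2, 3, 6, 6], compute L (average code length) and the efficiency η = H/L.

Average length L = Σ p_i × l_i = 2.4848 bits
Entropy H = 1.8374 bits
Efficiency η = H/L × 100% = 73.94%


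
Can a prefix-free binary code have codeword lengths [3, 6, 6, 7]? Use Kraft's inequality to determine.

Kraft inequality: Σ 2^(-l_i) ≤ 1 for prefix-free code
Calculating: 2^(-3) + 2^(-6) + 2^(-6) + 2^(-7)
= 0.125 + 0.015625 + 0.015625 + 0.0078125
= 0.1641
Since 0.1641 ≤ 1, prefix-free code exists


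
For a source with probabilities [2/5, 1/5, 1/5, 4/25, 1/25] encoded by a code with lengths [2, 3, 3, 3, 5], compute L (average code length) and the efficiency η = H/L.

Average length L = Σ p_i × l_i = 2.6800 bits
Entropy H = 2.0663 bits
Efficiency η = H/L × 100% = 77.10%


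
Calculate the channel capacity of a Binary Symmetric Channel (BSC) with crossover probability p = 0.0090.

For BSC with error probability p:
C = 1 - H(p) where H(p) is binary entropy
H(0.0090) = -0.0090 × log₂(0.0090) - 0.9910 × log₂(0.9910)
H(p) = 0.0741
C = 1 - 0.0741 = 0.9259 bits/use


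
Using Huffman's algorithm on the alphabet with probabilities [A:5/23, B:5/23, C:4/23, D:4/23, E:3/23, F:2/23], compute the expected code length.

Huffman tree construction:
Combine smallest probabilities repeatedly
Resulting codes:
  A: 00 (length 2)
  B: 01 (length 2)
  C: 110 (length 3)
  D: 111 (length 3)
  E: 101 (length 3)
  F: 100 (length 3)
Average length = Σ p(s) × length(s) = 2.5652 bits


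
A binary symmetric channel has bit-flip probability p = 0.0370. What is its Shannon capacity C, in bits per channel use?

For BSC with error probability p:
C = 1 - H(p) where H(p) is binary entropy
H(0.0370) = -0.0370 × log₂(0.0370) - 0.9630 × log₂(0.9630)
H(p) = 0.2284
C = 1 - 0.2284 = 0.7716 bits/use


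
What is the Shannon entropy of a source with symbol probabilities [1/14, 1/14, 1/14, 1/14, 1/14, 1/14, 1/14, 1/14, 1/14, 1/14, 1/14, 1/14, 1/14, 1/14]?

H(X) = -Σ p(x) log₂ p(x)
  -1/14 × log₂(1/14) = 0.2720
  -1/14 × log₂(1/14) = 0.2720
  -1/14 × log₂(1/14) = 0.2720
  -1/14 × log₂(1/14) = 0.2720
  -1/14 × log₂(1/14) = 0.2720
  -1/14 × log₂(1/14) = 0.2720
  -1/14 × log₂(1/14) = 0.2720
  -1/14 × log₂(1/14) = 0.2720
  -1/14 × log₂(1/14) = 0.2720
  -1/14 × log₂(1/14) = 0.2720
  -1/14 × log₂(1/14) = 0.2720
  -1/14 × log₂(1/14) = 0.2720
  -1/14 × log₂(1/14) = 0.2720
  -1/14 × log₂(1/14) = 0.2720
H(X) = 3.8074 bits


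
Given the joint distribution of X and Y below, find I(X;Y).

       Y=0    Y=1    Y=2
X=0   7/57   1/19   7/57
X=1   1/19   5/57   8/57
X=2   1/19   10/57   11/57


H(X) = 1.5605, H(Y) = 1.5281, H(X,Y) = 3.0180
I(X;Y) = H(X) + H(Y) - H(X,Y) = 0.0706 bits


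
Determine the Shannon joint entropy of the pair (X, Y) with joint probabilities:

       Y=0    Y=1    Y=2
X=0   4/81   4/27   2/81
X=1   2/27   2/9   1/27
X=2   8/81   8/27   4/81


H(X,Y) = -Σ p(x,y) log₂ p(x,y)
  p(0,0)=4/81: -0.0494 × log₂(0.0494) = 0.2143
  p(0,1)=4/27: -0.1481 × log₂(0.1481) = 0.4081
  p(0,2)=2/81: -0.0247 × log₂(0.0247) = 0.1318
  p(1,0)=2/27: -0.0741 × log₂(0.0741) = 0.2781
  p(1,1)=2/9: -0.2222 × log₂(0.2222) = 0.4822
  p(1,2)=1/27: -0.0370 × log₂(0.0370) = 0.1761
  p(2,0)=8/81: -0.0988 × log₂(0.0988) = 0.3299
  p(2,1)=8/27: -0.2963 × log₂(0.2963) = 0.5200
  p(2,2)=4/81: -0.0494 × log₂(0.0494) = 0.2143
H(X,Y) = 2.7549 bits


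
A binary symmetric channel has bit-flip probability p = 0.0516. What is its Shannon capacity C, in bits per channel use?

For BSC with error probability p:
C = 1 - H(p) where H(p) is binary entropy
H(0.0516) = -0.0516 × log₂(0.0516) - 0.9484 × log₂(0.9484)
H(p) = 0.2932
C = 1 - 0.2932 = 0.7068 bits/use


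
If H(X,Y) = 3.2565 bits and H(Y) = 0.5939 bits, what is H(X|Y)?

Chain rule: H(X,Y) = H(X|Y) + H(Y)
H(X|Y) = H(X,Y) - H(Y) = 3.2565 - 0.5939 = 2.6626 bits


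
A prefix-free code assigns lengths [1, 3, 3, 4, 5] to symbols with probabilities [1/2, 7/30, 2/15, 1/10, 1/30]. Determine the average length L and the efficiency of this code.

Average length L = Σ p_i × l_i = 2.1667 bits
Entropy H = 1.8732 bits
Efficiency η = H/L × 100% = 86.46%


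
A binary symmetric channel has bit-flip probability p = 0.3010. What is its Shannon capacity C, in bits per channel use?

For BSC with error probability p:
C = 1 - H(p) where H(p) is binary entropy
H(0.3010) = -0.3010 × log₂(0.3010) - 0.6990 × log₂(0.6990)
H(p) = 0.8825
C = 1 - 0.8825 = 0.1175 bits/use


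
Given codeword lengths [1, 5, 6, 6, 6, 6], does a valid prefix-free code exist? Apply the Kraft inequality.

Kraft inequality: Σ 2^(-l_i) ≤ 1 for prefix-free code
Calculating: 2^(-1) + 2^(-5) + 2^(-6) + 2^(-6) + 2^(-6) + 2^(-6)
= 0.5 + 0.03125 + 0.015625 + 0.015625 + 0.015625 + 0.015625
= 0.5938
Since 0.5938 ≤ 1, prefix-free code exists


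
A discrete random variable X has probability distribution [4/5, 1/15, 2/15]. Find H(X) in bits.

H(X) = -Σ p(x) log₂ p(x)
  -4/5 × log₂(4/5) = 0.2575
  -1/15 × log₂(1/15) = 0.2605
  -2/15 × log₂(2/15) = 0.3876
H(X) = 0.9056 bits


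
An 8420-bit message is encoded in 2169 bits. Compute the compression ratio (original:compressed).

Compression ratio = Original / Compressed
= 8420 / 2169 = 3.88:1


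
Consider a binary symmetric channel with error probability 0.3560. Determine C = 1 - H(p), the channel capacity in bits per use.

For BSC with error probability p:
C = 1 - H(p) where H(p) is binary entropy
H(0.3560) = -0.3560 × log₂(0.3560) - 0.6440 × log₂(0.6440)
H(p) = 0.9393
C = 1 - 0.9393 = 0.0607 bits/use


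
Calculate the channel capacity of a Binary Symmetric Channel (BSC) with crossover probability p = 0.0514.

For BSC with error probability p:
C = 1 - H(p) where H(p) is binary entropy
H(0.0514) = -0.0514 × log₂(0.0514) - 0.9486 × log₂(0.9486)
H(p) = 0.2923
C = 1 - 0.2923 = 0.7077 bits/use


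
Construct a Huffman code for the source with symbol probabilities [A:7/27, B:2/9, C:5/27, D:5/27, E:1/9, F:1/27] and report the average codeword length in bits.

Huffman tree construction:
Combine smallest probabilities repeatedly
Resulting codes:
  A: 10 (length 2)
  B: 01 (length 2)
  C: 111 (length 3)
  D: 00 (length 2)
  E: 1101 (length 4)
  F: 1100 (length 4)
Average length = Σ p(s) × length(s) = 2.4815 bits


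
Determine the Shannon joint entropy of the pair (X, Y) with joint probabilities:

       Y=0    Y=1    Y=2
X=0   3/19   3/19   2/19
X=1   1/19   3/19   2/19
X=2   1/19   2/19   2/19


H(X,Y) = -Σ p(x,y) log₂ p(x,y)
  p(0,0)=3/19: -0.1579 × log₂(0.1579) = 0.4205
  p(0,1)=3/19: -0.1579 × log₂(0.1579) = 0.4205
  p(0,2)=2/19: -0.1053 × log₂(0.1053) = 0.3419
  p(1,0)=1/19: -0.0526 × log₂(0.0526) = 0.2236
  p(1,1)=3/19: -0.1579 × log₂(0.1579) = 0.4205
  p(1,2)=2/19: -0.1053 × log₂(0.1053) = 0.3419
  p(2,0)=1/19: -0.0526 × log₂(0.0526) = 0.2236
  p(2,1)=2/19: -0.1053 × log₂(0.1053) = 0.3419
  p(2,2)=2/19: -0.1053 × log₂(0.1053) = 0.3419
H(X,Y) = 3.0761 bits


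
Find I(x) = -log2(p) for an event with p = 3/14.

Information content I(x) = -log₂(p(x))
I = -log₂(3/14) = -log₂(0.2143)
I = 2.2224 bits


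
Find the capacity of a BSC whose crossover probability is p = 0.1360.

For BSC with error probability p:
C = 1 - H(p) where H(p) is binary entropy
H(0.1360) = -0.1360 × log₂(0.1360) - 0.8640 × log₂(0.8640)
H(p) = 0.5737
C = 1 - 0.5737 = 0.4263 bits/use


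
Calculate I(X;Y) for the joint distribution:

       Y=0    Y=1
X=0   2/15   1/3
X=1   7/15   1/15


H(X) = 0.9968, H(Y) = 0.9710, H(X,Y) = 1.6895
I(X;Y) = H(X) + H(Y) - H(X,Y) = 0.2783 bits


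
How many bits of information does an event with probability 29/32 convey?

Information content I(x) = -log₂(p(x))
I = -log₂(29/32) = -log₂(0.9062)
I = 0.1420 bits


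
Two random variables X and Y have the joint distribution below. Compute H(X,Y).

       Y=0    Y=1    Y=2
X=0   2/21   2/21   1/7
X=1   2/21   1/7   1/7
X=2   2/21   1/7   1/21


H(X,Y) = -Σ p(x,y) log₂ p(x,y)
  p(0,0)=2/21: -0.0952 × log₂(0.0952) = 0.3231
  p(0,1)=2/21: -0.0952 × log₂(0.0952) = 0.3231
  p(0,2)=1/7: -0.1429 × log₂(0.1429) = 0.4011
  p(1,0)=2/21: -0.0952 × log₂(0.0952) = 0.3231
  p(1,1)=1/7: -0.1429 × log₂(0.1429) = 0.4011
  p(1,2)=1/7: -0.1429 × log₂(0.1429) = 0.4011
  p(2,0)=2/21: -0.0952 × log₂(0.0952) = 0.3231
  p(2,1)=1/7: -0.1429 × log₂(0.1429) = 0.4011
  p(2,2)=1/21: -0.0476 × log₂(0.0476) = 0.2092
H(X,Y) = 3.1057 bits


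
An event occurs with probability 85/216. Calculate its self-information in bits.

Information content I(x) = -log₂(p(x))
I = -log₂(85/216) = -log₂(0.3935)
I = 1.3455 bits


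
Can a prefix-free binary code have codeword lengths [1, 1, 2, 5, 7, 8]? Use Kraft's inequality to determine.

Kraft inequality: Σ 2^(-l_i) ≤ 1 for prefix-free code
Calculating: 2^(-1) + 2^(-1) + 2^(-2) + 2^(-5) + 2^(-7) + 2^(-8)
= 0.5 + 0.5 + 0.25 + 0.03125 + 0.0078125 + 0.00390625
= 1.2930
Since 1.2930 > 1, prefix-free code does not exist


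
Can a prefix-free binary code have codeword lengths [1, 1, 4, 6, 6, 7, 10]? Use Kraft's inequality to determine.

Kraft inequality: Σ 2^(-l_i) ≤ 1 for prefix-free code
Calculating: 2^(-1) + 2^(-1) + 2^(-4) + 2^(-6) + 2^(-6) + 2^(-7) + 2^(-10)
= 0.5 + 0.5 + 0.0625 + 0.015625 + 0.015625 + 0.0078125 + 0.0009765625
= 1.1025
Since 1.1025 > 1, prefix-free code does not exist


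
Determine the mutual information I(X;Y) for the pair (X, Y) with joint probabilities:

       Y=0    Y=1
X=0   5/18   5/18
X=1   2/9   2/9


H(X) = 0.9911, H(Y) = 1.0000, H(X,Y) = 1.9911
I(X;Y) = H(X) + H(Y) - H(X,Y) = -0.0000 bits


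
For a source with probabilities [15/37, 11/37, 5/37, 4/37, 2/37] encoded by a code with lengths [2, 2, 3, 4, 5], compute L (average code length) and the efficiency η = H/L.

Average length L = Σ p_i × l_i = 2.5135 bits
Entropy H = 2.0131 bits
Efficiency η = H/L × 100% = 80.09%


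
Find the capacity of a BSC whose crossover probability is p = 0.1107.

For BSC with error probability p:
C = 1 - H(p) where H(p) is binary entropy
H(0.1107) = -0.1107 × log₂(0.1107) - 0.8893 × log₂(0.8893)
H(p) = 0.5020
C = 1 - 0.5020 = 0.4980 bits/use


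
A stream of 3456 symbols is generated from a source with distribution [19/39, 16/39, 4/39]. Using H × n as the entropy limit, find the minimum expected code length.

Entropy H = 1.3697 bits/symbol
Minimum bits = H × n = 1.3697 × 3456
= 4733.84 bits


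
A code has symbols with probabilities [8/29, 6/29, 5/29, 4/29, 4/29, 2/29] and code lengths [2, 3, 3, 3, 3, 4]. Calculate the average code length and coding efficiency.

Average length L = Σ p_i × l_i = 2.7931 bits
Entropy H = 2.4746 bits
Efficiency η = H/L × 100% = 88.60%


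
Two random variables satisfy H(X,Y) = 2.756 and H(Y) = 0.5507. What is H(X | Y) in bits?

Chain rule: H(X,Y) = H(X|Y) + H(Y)
H(X|Y) = H(X,Y) - H(Y) = 2.756 - 0.5507 = 2.2053 bits


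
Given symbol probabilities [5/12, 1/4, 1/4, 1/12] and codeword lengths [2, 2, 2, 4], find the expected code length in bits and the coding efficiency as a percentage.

Average length L = Σ p_i × l_i = 2.1667 bits
Entropy H = 1.8250 bits
Efficiency η = H/L × 100% = 84.23%


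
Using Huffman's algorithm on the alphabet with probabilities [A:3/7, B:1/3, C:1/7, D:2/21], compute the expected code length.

Huffman tree construction:
Combine smallest probabilities repeatedly
Resulting codes:
  A: 0 (length 1)
  B: 11 (length 2)
  C: 101 (length 3)
  D: 100 (length 3)
Average length = Σ p(s) × length(s) = 1.8095 bits


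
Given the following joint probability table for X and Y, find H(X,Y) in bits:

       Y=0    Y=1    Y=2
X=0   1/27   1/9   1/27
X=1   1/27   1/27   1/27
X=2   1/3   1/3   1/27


H(X,Y) = -Σ p(x,y) log₂ p(x,y)
  p(0,0)=1/27: -0.0370 × log₂(0.0370) = 0.1761
  p(0,1)=1/9: -0.1111 × log₂(0.1111) = 0.3522
  p(0,2)=1/27: -0.0370 × log₂(0.0370) = 0.1761
  p(1,0)=1/27: -0.0370 × log₂(0.0370) = 0.1761
  p(1,1)=1/27: -0.0370 × log₂(0.0370) = 0.1761
  p(1,2)=1/27: -0.0370 × log₂(0.0370) = 0.1761
  p(2,0)=1/3: -0.3333 × log₂(0.3333) = 0.5283
  p(2,1)=1/3: -0.3333 × log₂(0.3333) = 0.5283
  p(2,2)=1/27: -0.0370 × log₂(0.0370) = 0.1761
H(X,Y) = 2.4655 bits


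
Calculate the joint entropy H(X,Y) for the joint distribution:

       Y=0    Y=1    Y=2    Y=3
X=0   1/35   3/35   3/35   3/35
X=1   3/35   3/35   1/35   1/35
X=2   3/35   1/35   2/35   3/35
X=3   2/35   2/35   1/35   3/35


H(X,Y) = -Σ p(x,y) log₂ p(x,y)
  p(0,0)=1/35: -0.0286 × log₂(0.0286) = 0.1466
  p(0,1)=3/35: -0.0857 × log₂(0.0857) = 0.3038
  p(0,2)=3/35: -0.0857 × log₂(0.0857) = 0.3038
  p(0,3)=3/35: -0.0857 × log₂(0.0857) = 0.3038
  p(1,0)=3/35: -0.0857 × log₂(0.0857) = 0.3038
  p(1,1)=3/35: -0.0857 × log₂(0.0857) = 0.3038
  p(1,2)=1/35: -0.0286 × log₂(0.0286) = 0.1466
  p(1,3)=1/35: -0.0286 × log₂(0.0286) = 0.1466
  p(2,0)=3/35: -0.0857 × log₂(0.0857) = 0.3038
  p(2,1)=1/35: -0.0286 × log₂(0.0286) = 0.1466
  p(2,2)=2/35: -0.0571 × log₂(0.0571) = 0.2360
  p(2,3)=3/35: -0.0857 × log₂(0.0857) = 0.3038
  p(3,0)=2/35: -0.0571 × log₂(0.0571) = 0.2360
  p(3,1)=2/35: -0.0571 × log₂(0.0571) = 0.2360
  p(3,2)=1/35: -0.0286 × log₂(0.0286) = 0.1466
  p(3,3)=3/35: -0.0857 × log₂(0.0857) = 0.3038
H(X,Y) = 3.8710 bits


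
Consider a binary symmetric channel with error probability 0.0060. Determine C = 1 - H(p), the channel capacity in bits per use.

For BSC with error probability p:
C = 1 - H(p) where H(p) is binary entropy
H(0.0060) = -0.0060 × log₂(0.0060) - 0.9940 × log₂(0.9940)
H(p) = 0.0529
C = 1 - 0.0529 = 0.9471 bits/use


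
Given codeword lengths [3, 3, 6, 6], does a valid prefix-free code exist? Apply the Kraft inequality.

Kraft inequality: Σ 2^(-l_i) ≤ 1 for prefix-free code
Calculating: 2^(-3) + 2^(-3) + 2^(-6) + 2^(-6)
= 0.125 + 0.125 + 0.015625 + 0.015625
= 0.2812
Since 0.2812 ≤ 1, prefix-free code exists


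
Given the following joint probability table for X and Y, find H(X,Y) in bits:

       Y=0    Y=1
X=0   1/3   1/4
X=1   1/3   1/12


H(X,Y) = -Σ p(x,y) log₂ p(x,y)
  p(0,0)=1/3: -0.3333 × log₂(0.3333) = 0.5283
  p(0,1)=1/4: -0.2500 × log₂(0.2500) = 0.5000
  p(1,0)=1/3: -0.3333 × log₂(0.3333) = 0.5283
  p(1,1)=1/12: -0.0833 × log₂(0.0833) = 0.2987
H(X,Y) = 1.8554 bits


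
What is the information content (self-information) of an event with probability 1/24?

Information content I(x) = -log₂(p(x))
I = -log₂(1/24) = -log₂(0.0417)
I = 4.5850 bits


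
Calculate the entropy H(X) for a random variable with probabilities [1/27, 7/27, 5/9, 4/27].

H(X) = -Σ p(x) log₂ p(x)
  -1/27 × log₂(1/27) = 0.1761
  -7/27 × log₂(7/27) = 0.5049
  -5/9 × log₂(5/9) = 0.4711
  -4/27 × log₂(4/27) = 0.4081
H(X) = 1.5603 bits


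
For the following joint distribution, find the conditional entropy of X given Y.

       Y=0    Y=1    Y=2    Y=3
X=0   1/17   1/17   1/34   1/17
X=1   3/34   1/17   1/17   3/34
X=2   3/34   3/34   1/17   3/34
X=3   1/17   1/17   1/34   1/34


H(X|Y) = Σ_y p(y) H(X|Y=y)
  p(Y=0) = 5/17, H(X|Y=0) = 1.9710
  p(Y=1) = 9/34, H(X|Y=1) = 1.9749
  p(Y=2) = 3/17, H(X|Y=2) = 1.9183
  p(Y=3) = 9/34, H(X|Y=3) = 1.8911
H(X|Y) = 0.2941×1.9710 + 0.2647×1.9749 + 0.1765×1.9183 + 0.2647×1.8911 = 1.9416 bits


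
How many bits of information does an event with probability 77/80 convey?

Information content I(x) = -log₂(p(x))
I = -log₂(77/80) = -log₂(0.9625)
I = 0.0551 bits


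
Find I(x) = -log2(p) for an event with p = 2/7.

Information content I(x) = -log₂(p(x))
I = -log₂(2/7) = -log₂(0.2857)
I = 1.8074 bits


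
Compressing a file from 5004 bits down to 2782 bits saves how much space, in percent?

Space savings = (1 - Compressed/Original) × 100%
= (1 - 2782/5004) × 100%
= 44.40%


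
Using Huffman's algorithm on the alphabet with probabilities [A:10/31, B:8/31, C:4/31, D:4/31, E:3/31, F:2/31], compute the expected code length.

Huffman tree construction:
Combine smallest probabilities repeatedly
Resulting codes:
  A: 11 (length 2)
  B: 01 (length 2)
  C: 100 (length 3)
  D: 101 (length 3)
  E: 001 (length 3)
  F: 000 (length 3)
Average length = Σ p(s) × length(s) = 2.4194 bits


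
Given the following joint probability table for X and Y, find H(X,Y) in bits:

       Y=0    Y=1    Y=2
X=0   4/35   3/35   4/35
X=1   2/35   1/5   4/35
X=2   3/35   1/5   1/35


H(X,Y) = -Σ p(x,y) log₂ p(x,y)
  p(0,0)=4/35: -0.1143 × log₂(0.1143) = 0.3576
  p(0,1)=3/35: -0.0857 × log₂(0.0857) = 0.3038
  p(0,2)=4/35: -0.1143 × log₂(0.1143) = 0.3576
  p(1,0)=2/35: -0.0571 × log₂(0.0571) = 0.2360
  p(1,1)=1/5: -0.2000 × log₂(0.2000) = 0.4644
  p(1,2)=4/35: -0.1143 × log₂(0.1143) = 0.3576
  p(2,0)=3/35: -0.0857 × log₂(0.0857) = 0.3038
  p(2,1)=1/5: -0.2000 × log₂(0.2000) = 0.4644
  p(2,2)=1/35: -0.0286 × log₂(0.0286) = 0.1466
H(X,Y) = 2.9918 bits


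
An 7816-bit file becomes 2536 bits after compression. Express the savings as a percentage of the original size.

Space savings = (1 - Compressed/Original) × 100%
= (1 - 2536/7816) × 100%
= 67.55%


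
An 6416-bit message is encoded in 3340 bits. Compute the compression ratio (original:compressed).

Compression ratio = Original / Compressed
= 6416 / 3340 = 1.92:1


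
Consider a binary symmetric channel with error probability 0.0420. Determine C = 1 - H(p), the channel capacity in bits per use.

For BSC with error probability p:
C = 1 - H(p) where H(p) is binary entropy
H(0.0420) = -0.0420 × log₂(0.0420) - 0.9580 × log₂(0.9580)
H(p) = 0.2514
C = 1 - 0.2514 = 0.7486 bits/use


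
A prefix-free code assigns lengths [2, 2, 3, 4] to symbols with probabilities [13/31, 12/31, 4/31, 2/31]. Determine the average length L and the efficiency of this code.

Average length L = Σ p_i × l_i = 2.2581 bits
Entropy H = 1.6921 bits
Efficiency η = H/L × 100% = 74.94%


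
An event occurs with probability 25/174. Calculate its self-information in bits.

Information content I(x) = -log₂(p(x))
I = -log₂(25/174) = -log₂(0.1437)
I = 2.7991 bits


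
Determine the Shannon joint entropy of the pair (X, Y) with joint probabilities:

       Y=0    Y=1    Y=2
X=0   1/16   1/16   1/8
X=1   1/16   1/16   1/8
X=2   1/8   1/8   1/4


H(X,Y) = -Σ p(x,y) log₂ p(x,y)
  p(0,0)=1/16: -0.0625 × log₂(0.0625) = 0.2500
  p(0,1)=1/16: -0.0625 × log₂(0.0625) = 0.2500
  p(0,2)=1/8: -0.1250 × log₂(0.1250) = 0.3750
  p(1,0)=1/16: -0.0625 × log₂(0.0625) = 0.2500
  p(1,1)=1/16: -0.0625 × log₂(0.0625) = 0.2500
  p(1,2)=1/8: -0.1250 × log₂(0.1250) = 0.3750
  p(2,0)=1/8: -0.1250 × log₂(0.1250) = 0.3750
  p(2,1)=1/8: -0.1250 × log₂(0.1250) = 0.3750
  p(2,2)=1/4: -0.2500 × log₂(0.2500) = 0.5000
H(X,Y) = 3.0000 bits


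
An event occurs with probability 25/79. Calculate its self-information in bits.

Information content I(x) = -log₂(p(x))
I = -log₂(25/79) = -log₂(0.3165)
I = 1.6599 bits


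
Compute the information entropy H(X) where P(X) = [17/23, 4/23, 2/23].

H(X) = -Σ p(x) log₂ p(x)
  -17/23 × log₂(17/23) = 0.3223
  -4/23 × log₂(4/23) = 0.4389
  -2/23 × log₂(2/23) = 0.3064
H(X) = 1.0676 bits


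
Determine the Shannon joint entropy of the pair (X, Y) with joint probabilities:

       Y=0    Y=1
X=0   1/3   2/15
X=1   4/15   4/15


H(X,Y) = -Σ p(x,y) log₂ p(x,y)
  p(0,0)=1/3: -0.3333 × log₂(0.3333) = 0.5283
  p(0,1)=2/15: -0.1333 × log₂(0.1333) = 0.3876
  p(1,0)=4/15: -0.2667 × log₂(0.2667) = 0.5085
  p(1,1)=4/15: -0.2667 × log₂(0.2667) = 0.5085
H(X,Y) = 1.9329 bits


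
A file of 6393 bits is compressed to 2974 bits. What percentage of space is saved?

Space savings = (1 - Compressed/Original) × 100%
= (1 - 2974/6393) × 100%
= 53.48%


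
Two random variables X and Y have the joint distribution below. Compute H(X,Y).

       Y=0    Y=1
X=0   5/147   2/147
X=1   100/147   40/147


H(X,Y) = -Σ p(x,y) log₂ p(x,y)
  p(0,0)=5/147: -0.0340 × log₂(0.0340) = 0.1659
  p(0,1)=2/147: -0.0136 × log₂(0.0136) = 0.0843
  p(1,0)=100/147: -0.6803 × log₂(0.6803) = 0.3781
  p(1,1)=40/147: -0.2721 × log₂(0.2721) = 0.5110
H(X,Y) = 1.1393 bits


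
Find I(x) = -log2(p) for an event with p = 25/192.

Information content I(x) = -log₂(p(x))
I = -log₂(25/192) = -log₂(0.1302)
I = 2.9411 bits


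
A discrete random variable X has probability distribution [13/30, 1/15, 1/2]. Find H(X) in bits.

H(X) = -Σ p(x) log₂ p(x)
  -13/30 × log₂(13/30) = 0.5228
  -1/15 × log₂(1/15) = 0.2605
  -1/2 × log₂(1/2) = 0.5000
H(X) = 1.2833 bits


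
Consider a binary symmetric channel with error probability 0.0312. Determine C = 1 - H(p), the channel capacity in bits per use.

For BSC with error probability p:
C = 1 - H(p) where H(p) is binary entropy
H(0.0312) = -0.0312 × log₂(0.0312) - 0.9688 × log₂(0.9688)
H(p) = 0.2004
C = 1 - 0.2004 = 0.7996 bits/use


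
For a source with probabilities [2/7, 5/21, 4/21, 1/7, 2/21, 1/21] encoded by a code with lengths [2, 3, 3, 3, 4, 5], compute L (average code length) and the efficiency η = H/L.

Average length L = Σ p_i × l_i = 2.9048 bits
Entropy H = 2.3983 bits
Efficiency η = H/L × 100% = 82.56%


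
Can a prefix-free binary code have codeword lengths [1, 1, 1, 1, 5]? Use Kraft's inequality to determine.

Kraft inequality: Σ 2^(-l_i) ≤ 1 for prefix-free code
Calculating: 2^(-1) + 2^(-1) + 2^(-1) + 2^(-1) + 2^(-5)
= 0.5 + 0.5 + 0.5 + 0.5 + 0.03125
= 2.0312
Since 2.0312 > 1, prefix-free code does not exist


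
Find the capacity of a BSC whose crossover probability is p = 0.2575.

For BSC with error probability p:
C = 1 - H(p) where H(p) is binary entropy
H(0.2575) = -0.2575 × log₂(0.2575) - 0.7425 × log₂(0.7425)
H(p) = 0.8230
C = 1 - 0.8230 = 0.1770 bits/use


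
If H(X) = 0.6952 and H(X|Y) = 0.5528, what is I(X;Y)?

I(X;Y) = H(X) - H(X|Y)
I(X;Y) = 0.6952 - 0.5528 = 0.1424 bits


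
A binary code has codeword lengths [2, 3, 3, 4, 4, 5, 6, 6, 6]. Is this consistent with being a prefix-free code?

Kraft inequality: Σ 2^(-l_i) ≤ 1 for prefix-free code
Calculating: 2^(-2) + 2^(-3) + 2^(-3) + 2^(-4) + 2^(-4) + 2^(-5) + 2^(-6) + 2^(-6) + 2^(-6)
= 0.25 + 0.125 + 0.125 + 0.0625 + 0.0625 + 0.03125 + 0.015625 + 0.015625 + 0.015625
= 0.7031
Since 0.7031 ≤ 1, prefix-free code exists


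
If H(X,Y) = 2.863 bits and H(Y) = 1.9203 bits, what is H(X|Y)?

Chain rule: H(X,Y) = H(X|Y) + H(Y)
H(X|Y) = H(X,Y) - H(Y) = 2.863 - 1.9203 = 0.9427 bits


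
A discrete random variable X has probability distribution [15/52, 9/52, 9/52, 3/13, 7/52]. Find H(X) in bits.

H(X) = -Σ p(x) log₂ p(x)
  -15/52 × log₂(15/52) = 0.5174
  -9/52 × log₂(9/52) = 0.4380
  -9/52 × log₂(9/52) = 0.4380
  -3/13 × log₂(3/13) = 0.4882
  -7/52 × log₂(7/52) = 0.3895
H(X) = 2.2710 bits


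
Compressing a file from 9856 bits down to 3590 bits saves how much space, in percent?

Space savings = (1 - Compressed/Original) × 100%
= (1 - 3590/9856) × 100%
= 63.58%


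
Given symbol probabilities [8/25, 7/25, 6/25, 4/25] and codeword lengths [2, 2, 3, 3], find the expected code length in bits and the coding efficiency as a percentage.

Average length L = Σ p_i × l_i = 2.4000 bits
Entropy H = 1.9574 bits
Efficiency η = H/L × 100% = 81.56%


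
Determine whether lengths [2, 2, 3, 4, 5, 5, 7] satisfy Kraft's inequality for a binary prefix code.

Kraft inequality: Σ 2^(-l_i) ≤ 1 for prefix-free code
Calculating: 2^(-2) + 2^(-2) + 2^(-3) + 2^(-4) + 2^(-5) + 2^(-5) + 2^(-7)
= 0.25 + 0.25 + 0.125 + 0.0625 + 0.03125 + 0.03125 + 0.0078125
= 0.7578
Since 0.7578 ≤ 1, prefix-free code exists


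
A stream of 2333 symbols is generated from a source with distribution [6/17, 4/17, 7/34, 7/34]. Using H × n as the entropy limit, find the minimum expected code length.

Entropy H = 1.9603 bits/symbol
Minimum bits = H × n = 1.9603 × 2333
= 4573.45 bits


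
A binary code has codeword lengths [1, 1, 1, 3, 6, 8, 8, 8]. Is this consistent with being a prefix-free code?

Kraft inequality: Σ 2^(-l_i) ≤ 1 for prefix-free code
Calculating: 2^(-1) + 2^(-1) + 2^(-1) + 2^(-3) + 2^(-6) + 2^(-8) + 2^(-8) + 2^(-8)
= 0.5 + 0.5 + 0.5 + 0.125 + 0.015625 + 0.00390625 + 0.00390625 + 0.00390625
= 1.6523
Since 1.6523 > 1, prefix-free code does not exist


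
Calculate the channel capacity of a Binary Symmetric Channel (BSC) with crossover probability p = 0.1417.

For BSC with error probability p:
C = 1 - H(p) where H(p) is binary entropy
H(0.1417) = -0.1417 × log₂(0.1417) - 0.8583 × log₂(0.8583)
H(p) = 0.5887
C = 1 - 0.5887 = 0.4113 bits/use


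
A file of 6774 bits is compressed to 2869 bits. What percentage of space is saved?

Space savings = (1 - Compressed/Original) × 100%
= (1 - 2869/6774) × 100%
= 57.65%


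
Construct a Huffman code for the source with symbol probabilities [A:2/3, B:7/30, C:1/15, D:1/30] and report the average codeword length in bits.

Huffman tree construction:
Combine smallest probabilities repeatedly
Resulting codes:
  A: 1 (length 1)
  B: 01 (length 2)
  C: 001 (length 3)
  D: 000 (length 3)
Average length = Σ p(s) × length(s) = 1.4333 bits


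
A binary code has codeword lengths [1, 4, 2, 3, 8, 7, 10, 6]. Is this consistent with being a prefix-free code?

Kraft inequality: Σ 2^(-l_i) ≤ 1 for prefix-free code
Calculating: 2^(-1) + 2^(-4) + 2^(-2) + 2^(-3) + 2^(-8) + 2^(-7) + 2^(-10) + 2^(-6)
= 0.5 + 0.0625 + 0.25 + 0.125 + 0.00390625 + 0.0078125 + 0.0009765625 + 0.015625
= 0.9658
Since 0.9658 ≤ 1, prefix-free code exists


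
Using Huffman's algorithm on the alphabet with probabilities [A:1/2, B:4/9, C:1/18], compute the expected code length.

Huffman tree construction:
Combine smallest probabilities repeatedly
Resulting codes:
  A: 0 (length 1)
  B: 11 (length 2)
  C: 10 (length 2)
Average length = Σ p(s) × length(s) = 1.5000 bits


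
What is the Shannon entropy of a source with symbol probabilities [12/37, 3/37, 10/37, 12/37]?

H(X) = -Σ p(x) log₂ p(x)
  -12/37 × log₂(12/37) = 0.5269
  -3/37 × log₂(3/37) = 0.2939
  -10/37 × log₂(10/37) = 0.5101
  -12/37 × log₂(12/37) = 0.5269
H(X) = 1.8577 bits


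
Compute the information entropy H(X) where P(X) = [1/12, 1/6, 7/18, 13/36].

H(X) = -Σ p(x) log₂ p(x)
  -1/12 × log₂(1/12) = 0.2987
  -1/6 × log₂(1/6) = 0.4308
  -7/18 × log₂(7/18) = 0.5299
  -13/36 × log₂(13/36) = 0.5306
H(X) = 1.7901 bits


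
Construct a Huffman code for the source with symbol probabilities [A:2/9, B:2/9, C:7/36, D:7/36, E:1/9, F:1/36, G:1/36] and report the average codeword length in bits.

Huffman tree construction:
Combine smallest probabilities repeatedly
Resulting codes:
  A: 01 (length 2)
  B: 10 (length 2)
  C: 111 (length 3)
  D: 00 (length 2)
  E: 1101 (length 4)
  F: 11000 (length 5)
  G: 11001 (length 5)
Average length = Σ p(s) × length(s) = 2.5833 bits


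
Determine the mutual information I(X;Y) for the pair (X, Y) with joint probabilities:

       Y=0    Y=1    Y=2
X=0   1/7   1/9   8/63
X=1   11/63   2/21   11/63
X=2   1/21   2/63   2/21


H(X) = 1.4900, H(Y) = 1.5528, H(X,Y) = 3.0239
I(X;Y) = H(X) + H(Y) - H(X,Y) = 0.0189 bits


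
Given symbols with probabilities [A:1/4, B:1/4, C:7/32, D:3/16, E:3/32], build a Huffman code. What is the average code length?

Huffman tree construction:
Combine smallest probabilities repeatedly
Resulting codes:
  A: 01 (length 2)
  B: 10 (length 2)
  C: 00 (length 2)
  D: 111 (length 3)
  E: 110 (length 3)
Average length = Σ p(s) × length(s) = 2.2812 bits


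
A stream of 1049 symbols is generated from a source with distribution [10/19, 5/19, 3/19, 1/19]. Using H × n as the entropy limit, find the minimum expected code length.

Entropy H = 1.6383 bits/symbol
Minimum bits = H × n = 1.6383 × 1049
= 1718.53 bits


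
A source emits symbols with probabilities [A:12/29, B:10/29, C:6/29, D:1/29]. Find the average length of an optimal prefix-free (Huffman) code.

Huffman tree construction:
Combine smallest probabilities repeatedly
Resulting codes:
  A: 0 (length 1)
  B: 11 (length 2)
  C: 101 (length 3)
  D: 100 (length 3)
Average length = Σ p(s) × length(s) = 1.8276 bits


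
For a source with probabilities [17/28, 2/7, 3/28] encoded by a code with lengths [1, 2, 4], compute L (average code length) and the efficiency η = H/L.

Average length L = Σ p_i × l_i = 1.6071 bits
Entropy H = 1.2987 bits
Efficiency η = H/L × 100% = 80.81%


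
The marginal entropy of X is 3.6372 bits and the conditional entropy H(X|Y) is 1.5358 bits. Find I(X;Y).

I(X;Y) = H(X) - H(X|Y)
I(X;Y) = 3.6372 - 1.5358 = 2.1014 bits


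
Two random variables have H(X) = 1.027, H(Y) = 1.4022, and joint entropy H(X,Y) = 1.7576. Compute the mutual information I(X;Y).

I(X;Y) = H(X) + H(Y) - H(X,Y)
I(X;Y) = 1.027 + 1.4022 - 1.7576 = 0.6716 bits


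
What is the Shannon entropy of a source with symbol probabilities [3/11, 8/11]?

H(X) = -Σ p(x) log₂ p(x)
  -3/11 × log₂(3/11) = 0.5112
  -8/11 × log₂(8/11) = 0.3341
H(X) = 0.8454 bits


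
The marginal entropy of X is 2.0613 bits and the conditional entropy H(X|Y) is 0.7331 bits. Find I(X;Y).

I(X;Y) = H(X) - H(X|Y)
I(X;Y) = 2.0613 - 0.7331 = 1.3282 bits


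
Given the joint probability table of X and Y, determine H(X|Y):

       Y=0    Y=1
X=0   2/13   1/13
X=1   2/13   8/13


H(X|Y) = Σ_y p(y) H(X|Y=y)
  p(Y=0) = 4/13, H(X|Y=0) = 1.0000
  p(Y=1) = 9/13, H(X|Y=1) = 0.5033
H(X|Y) = 0.3077×1.0000 + 0.6923×0.5033 = 0.6561 bits


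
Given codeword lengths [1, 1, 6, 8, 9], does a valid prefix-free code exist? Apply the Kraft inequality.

Kraft inequality: Σ 2^(-l_i) ≤ 1 for prefix-free code
Calculating: 2^(-1) + 2^(-1) + 2^(-6) + 2^(-8) + 2^(-9)
= 0.5 + 0.5 + 0.015625 + 0.00390625 + 0.001953125
= 1.0215
Since 1.0215 > 1, prefix-free code does not exist


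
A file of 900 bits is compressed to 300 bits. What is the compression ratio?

Compression ratio = Original / Compressed
= 900 / 300 = 3.00:1


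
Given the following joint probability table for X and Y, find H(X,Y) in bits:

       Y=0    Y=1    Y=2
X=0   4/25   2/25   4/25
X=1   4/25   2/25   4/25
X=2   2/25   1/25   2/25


H(X,Y) = -Σ p(x,y) log₂ p(x,y)
  p(0,0)=4/25: -0.1600 × log₂(0.1600) = 0.4230
  p(0,1)=2/25: -0.0800 × log₂(0.0800) = 0.2915
  p(0,2)=4/25: -0.1600 × log₂(0.1600) = 0.4230
  p(1,0)=4/25: -0.1600 × log₂(0.1600) = 0.4230
  p(1,1)=2/25: -0.0800 × log₂(0.0800) = 0.2915
  p(1,2)=4/25: -0.1600 × log₂(0.1600) = 0.4230
  p(2,0)=2/25: -0.0800 × log₂(0.0800) = 0.2915
  p(2,1)=1/25: -0.0400 × log₂(0.0400) = 0.1858
  p(2,2)=2/25: -0.0800 × log₂(0.0800) = 0.2915
H(X,Y) = 3.0439 bits


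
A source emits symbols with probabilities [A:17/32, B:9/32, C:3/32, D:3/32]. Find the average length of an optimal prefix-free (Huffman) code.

Huffman tree construction:
Combine smallest probabilities repeatedly
Resulting codes:
  A: 1 (length 1)
  B: 01 (length 2)
  C: 000 (length 3)
  D: 001 (length 3)
Average length = Σ p(s) × length(s) = 1.6562 bits


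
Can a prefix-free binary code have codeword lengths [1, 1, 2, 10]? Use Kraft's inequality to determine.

Kraft inequality: Σ 2^(-l_i) ≤ 1 for prefix-free code
Calculating: 2^(-1) + 2^(-1) + 2^(-2) + 2^(-10)
= 0.5 + 0.5 + 0.25 + 0.0009765625
= 1.2510
Since 1.2510 > 1, prefix-free code does not exist


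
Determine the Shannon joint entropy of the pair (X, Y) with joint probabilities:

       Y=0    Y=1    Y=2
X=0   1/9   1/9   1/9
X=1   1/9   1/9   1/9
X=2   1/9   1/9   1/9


H(X,Y) = -Σ p(x,y) log₂ p(x,y)
  p(0,0)=1/9: -0.1111 × log₂(0.1111) = 0.3522
  p(0,1)=1/9: -0.1111 × log₂(0.1111) = 0.3522
  p(0,2)=1/9: -0.1111 × log₂(0.1111) = 0.3522
  p(1,0)=1/9: -0.1111 × log₂(0.1111) = 0.3522
  p(1,1)=1/9: -0.1111 × log₂(0.1111) = 0.3522
  p(1,2)=1/9: -0.1111 × log₂(0.1111) = 0.3522
  p(2,0)=1/9: -0.1111 × log₂(0.1111) = 0.3522
  p(2,1)=1/9: -0.1111 × log₂(0.1111) = 0.3522
  p(2,2)=1/9: -0.1111 × log₂(0.1111) = 0.3522
H(X,Y) = 3.1699 bits


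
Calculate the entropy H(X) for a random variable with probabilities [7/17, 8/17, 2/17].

H(X) = -Σ p(x) log₂ p(x)
  -7/17 × log₂(7/17) = 0.5271
  -8/17 × log₂(8/17) = 0.5117
  -2/17 × log₂(2/17) = 0.3632
H(X) = 1.4021 bits


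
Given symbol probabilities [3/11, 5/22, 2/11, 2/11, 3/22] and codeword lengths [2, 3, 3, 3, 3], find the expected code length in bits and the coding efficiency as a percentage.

Average length L = Σ p_i × l_i = 2.7273 bits
Entropy H = 2.2833 bits
Efficiency η = H/L × 100% = 83.72%


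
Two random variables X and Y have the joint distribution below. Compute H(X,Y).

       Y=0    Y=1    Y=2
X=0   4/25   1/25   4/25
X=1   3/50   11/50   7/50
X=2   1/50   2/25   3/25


H(X,Y) = -Σ p(x,y) log₂ p(x,y)
  p(0,0)=4/25: -0.1600 × log₂(0.1600) = 0.4230
  p(0,1)=1/25: -0.0400 × log₂(0.0400) = 0.1858
  p(0,2)=4/25: -0.1600 × log₂(0.1600) = 0.4230
  p(1,0)=3/50: -0.0600 × log₂(0.0600) = 0.2435
  p(1,1)=11/50: -0.2200 × log₂(0.2200) = 0.4806
  p(1,2)=7/50: -0.1400 × log₂(0.1400) = 0.3971
  p(2,0)=1/50: -0.0200 × log₂(0.0200) = 0.1129
  p(2,1)=2/25: -0.0800 × log₂(0.0800) = 0.2915
  p(2,2)=3/25: -0.1200 × log₂(0.1200) = 0.3671
H(X,Y) = 2.9245 bits
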